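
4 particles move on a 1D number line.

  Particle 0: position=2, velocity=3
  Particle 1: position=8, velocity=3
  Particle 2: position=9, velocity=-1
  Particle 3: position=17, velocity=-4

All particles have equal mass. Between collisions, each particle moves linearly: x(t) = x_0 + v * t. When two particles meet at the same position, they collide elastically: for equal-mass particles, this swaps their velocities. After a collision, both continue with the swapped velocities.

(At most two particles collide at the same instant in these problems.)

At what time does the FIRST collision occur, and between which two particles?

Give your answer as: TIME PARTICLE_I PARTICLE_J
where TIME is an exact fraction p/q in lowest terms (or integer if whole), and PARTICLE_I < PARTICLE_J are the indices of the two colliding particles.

Answer: 1/4 1 2

Derivation:
Pair (0,1): pos 2,8 vel 3,3 -> not approaching (rel speed 0 <= 0)
Pair (1,2): pos 8,9 vel 3,-1 -> gap=1, closing at 4/unit, collide at t=1/4
Pair (2,3): pos 9,17 vel -1,-4 -> gap=8, closing at 3/unit, collide at t=8/3
Earliest collision: t=1/4 between 1 and 2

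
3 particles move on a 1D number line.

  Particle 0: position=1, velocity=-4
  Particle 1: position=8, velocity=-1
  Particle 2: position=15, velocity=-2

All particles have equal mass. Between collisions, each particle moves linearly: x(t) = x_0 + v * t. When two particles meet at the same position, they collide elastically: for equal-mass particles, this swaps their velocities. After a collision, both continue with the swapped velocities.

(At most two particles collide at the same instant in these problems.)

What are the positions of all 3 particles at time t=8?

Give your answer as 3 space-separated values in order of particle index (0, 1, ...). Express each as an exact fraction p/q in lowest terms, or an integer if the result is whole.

Collision at t=7: particles 1 and 2 swap velocities; positions: p0=-27 p1=1 p2=1; velocities now: v0=-4 v1=-2 v2=-1
Advance to t=8 (no further collisions before then); velocities: v0=-4 v1=-2 v2=-1; positions = -31 -1 0

Answer: -31 -1 0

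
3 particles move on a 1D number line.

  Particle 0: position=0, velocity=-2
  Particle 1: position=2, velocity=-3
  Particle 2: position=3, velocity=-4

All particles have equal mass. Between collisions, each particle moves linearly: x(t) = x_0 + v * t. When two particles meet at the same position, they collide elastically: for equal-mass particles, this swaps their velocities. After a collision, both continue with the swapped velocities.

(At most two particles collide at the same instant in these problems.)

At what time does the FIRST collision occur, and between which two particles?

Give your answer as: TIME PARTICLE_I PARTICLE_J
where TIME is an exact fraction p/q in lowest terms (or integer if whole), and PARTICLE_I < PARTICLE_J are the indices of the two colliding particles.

Pair (0,1): pos 0,2 vel -2,-3 -> gap=2, closing at 1/unit, collide at t=2
Pair (1,2): pos 2,3 vel -3,-4 -> gap=1, closing at 1/unit, collide at t=1
Earliest collision: t=1 between 1 and 2

Answer: 1 1 2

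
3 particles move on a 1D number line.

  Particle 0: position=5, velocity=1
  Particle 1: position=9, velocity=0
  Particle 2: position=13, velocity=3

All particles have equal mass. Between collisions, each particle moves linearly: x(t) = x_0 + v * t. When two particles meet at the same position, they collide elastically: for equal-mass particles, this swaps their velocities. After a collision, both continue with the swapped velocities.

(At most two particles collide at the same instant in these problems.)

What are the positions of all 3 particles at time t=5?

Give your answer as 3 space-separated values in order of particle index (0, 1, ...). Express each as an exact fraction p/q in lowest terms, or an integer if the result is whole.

Collision at t=4: particles 0 and 1 swap velocities; positions: p0=9 p1=9 p2=25; velocities now: v0=0 v1=1 v2=3
Advance to t=5 (no further collisions before then); velocities: v0=0 v1=1 v2=3; positions = 9 10 28

Answer: 9 10 28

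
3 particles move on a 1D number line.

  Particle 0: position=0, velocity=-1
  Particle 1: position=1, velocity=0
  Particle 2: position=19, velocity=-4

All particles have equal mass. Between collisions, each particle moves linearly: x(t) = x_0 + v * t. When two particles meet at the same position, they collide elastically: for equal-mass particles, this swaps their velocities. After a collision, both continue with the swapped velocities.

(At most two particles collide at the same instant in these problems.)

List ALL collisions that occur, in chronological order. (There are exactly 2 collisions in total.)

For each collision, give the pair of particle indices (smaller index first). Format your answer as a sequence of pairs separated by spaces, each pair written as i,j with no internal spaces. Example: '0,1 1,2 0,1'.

Answer: 1,2 0,1

Derivation:
Collision at t=9/2: particles 1 and 2 swap velocities; positions: p0=-9/2 p1=1 p2=1; velocities now: v0=-1 v1=-4 v2=0
Collision at t=19/3: particles 0 and 1 swap velocities; positions: p0=-19/3 p1=-19/3 p2=1; velocities now: v0=-4 v1=-1 v2=0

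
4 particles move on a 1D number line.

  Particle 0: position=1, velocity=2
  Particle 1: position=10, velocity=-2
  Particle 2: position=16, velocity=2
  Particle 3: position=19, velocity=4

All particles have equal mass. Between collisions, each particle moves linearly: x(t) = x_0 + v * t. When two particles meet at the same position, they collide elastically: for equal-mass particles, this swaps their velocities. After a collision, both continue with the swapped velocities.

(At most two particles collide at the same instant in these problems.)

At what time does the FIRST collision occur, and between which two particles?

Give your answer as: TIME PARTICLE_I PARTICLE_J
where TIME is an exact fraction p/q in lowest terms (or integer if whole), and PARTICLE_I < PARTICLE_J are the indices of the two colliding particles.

Pair (0,1): pos 1,10 vel 2,-2 -> gap=9, closing at 4/unit, collide at t=9/4
Pair (1,2): pos 10,16 vel -2,2 -> not approaching (rel speed -4 <= 0)
Pair (2,3): pos 16,19 vel 2,4 -> not approaching (rel speed -2 <= 0)
Earliest collision: t=9/4 between 0 and 1

Answer: 9/4 0 1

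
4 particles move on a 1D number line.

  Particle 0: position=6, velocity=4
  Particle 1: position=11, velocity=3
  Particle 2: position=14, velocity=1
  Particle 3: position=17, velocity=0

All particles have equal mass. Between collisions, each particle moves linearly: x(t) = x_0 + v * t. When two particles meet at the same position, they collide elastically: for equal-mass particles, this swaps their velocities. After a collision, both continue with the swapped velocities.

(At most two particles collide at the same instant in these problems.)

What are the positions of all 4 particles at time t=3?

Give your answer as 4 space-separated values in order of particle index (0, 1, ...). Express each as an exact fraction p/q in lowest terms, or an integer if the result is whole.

Collision at t=3/2: particles 1 and 2 swap velocities; positions: p0=12 p1=31/2 p2=31/2 p3=17; velocities now: v0=4 v1=1 v2=3 v3=0
Collision at t=2: particles 2 and 3 swap velocities; positions: p0=14 p1=16 p2=17 p3=17; velocities now: v0=4 v1=1 v2=0 v3=3
Collision at t=8/3: particles 0 and 1 swap velocities; positions: p0=50/3 p1=50/3 p2=17 p3=19; velocities now: v0=1 v1=4 v2=0 v3=3
Collision at t=11/4: particles 1 and 2 swap velocities; positions: p0=67/4 p1=17 p2=17 p3=77/4; velocities now: v0=1 v1=0 v2=4 v3=3
Collision at t=3: particles 0 and 1 swap velocities; positions: p0=17 p1=17 p2=18 p3=20; velocities now: v0=0 v1=1 v2=4 v3=3
Advance to t=3 (no further collisions before then); velocities: v0=0 v1=1 v2=4 v3=3; positions = 17 17 18 20

Answer: 17 17 18 20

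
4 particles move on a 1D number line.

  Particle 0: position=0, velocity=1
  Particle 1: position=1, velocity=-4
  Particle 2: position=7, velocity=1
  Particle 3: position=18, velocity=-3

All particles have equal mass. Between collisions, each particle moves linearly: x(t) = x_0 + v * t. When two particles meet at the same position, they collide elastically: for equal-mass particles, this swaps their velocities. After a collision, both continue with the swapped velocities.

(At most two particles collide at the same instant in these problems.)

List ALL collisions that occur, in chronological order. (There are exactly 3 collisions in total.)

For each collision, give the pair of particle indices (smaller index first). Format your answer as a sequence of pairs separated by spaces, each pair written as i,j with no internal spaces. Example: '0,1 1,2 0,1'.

Answer: 0,1 2,3 1,2

Derivation:
Collision at t=1/5: particles 0 and 1 swap velocities; positions: p0=1/5 p1=1/5 p2=36/5 p3=87/5; velocities now: v0=-4 v1=1 v2=1 v3=-3
Collision at t=11/4: particles 2 and 3 swap velocities; positions: p0=-10 p1=11/4 p2=39/4 p3=39/4; velocities now: v0=-4 v1=1 v2=-3 v3=1
Collision at t=9/2: particles 1 and 2 swap velocities; positions: p0=-17 p1=9/2 p2=9/2 p3=23/2; velocities now: v0=-4 v1=-3 v2=1 v3=1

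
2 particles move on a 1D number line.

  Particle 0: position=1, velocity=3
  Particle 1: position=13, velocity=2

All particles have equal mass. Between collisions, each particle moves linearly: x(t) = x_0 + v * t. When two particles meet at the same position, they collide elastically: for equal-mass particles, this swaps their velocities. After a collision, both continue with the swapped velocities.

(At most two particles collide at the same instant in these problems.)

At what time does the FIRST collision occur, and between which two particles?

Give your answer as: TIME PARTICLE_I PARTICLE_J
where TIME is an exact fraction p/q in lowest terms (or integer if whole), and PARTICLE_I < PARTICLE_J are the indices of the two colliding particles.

Pair (0,1): pos 1,13 vel 3,2 -> gap=12, closing at 1/unit, collide at t=12
Earliest collision: t=12 between 0 and 1

Answer: 12 0 1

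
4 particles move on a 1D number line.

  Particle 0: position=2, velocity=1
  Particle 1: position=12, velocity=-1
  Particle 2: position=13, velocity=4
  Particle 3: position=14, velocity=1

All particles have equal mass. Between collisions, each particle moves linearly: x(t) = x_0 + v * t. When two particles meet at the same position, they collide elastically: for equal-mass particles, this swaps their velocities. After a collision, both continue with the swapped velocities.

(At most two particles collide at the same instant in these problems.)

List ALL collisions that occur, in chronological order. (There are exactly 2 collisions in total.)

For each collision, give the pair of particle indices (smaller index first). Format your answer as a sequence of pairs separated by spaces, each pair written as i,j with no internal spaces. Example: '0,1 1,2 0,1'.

Answer: 2,3 0,1

Derivation:
Collision at t=1/3: particles 2 and 3 swap velocities; positions: p0=7/3 p1=35/3 p2=43/3 p3=43/3; velocities now: v0=1 v1=-1 v2=1 v3=4
Collision at t=5: particles 0 and 1 swap velocities; positions: p0=7 p1=7 p2=19 p3=33; velocities now: v0=-1 v1=1 v2=1 v3=4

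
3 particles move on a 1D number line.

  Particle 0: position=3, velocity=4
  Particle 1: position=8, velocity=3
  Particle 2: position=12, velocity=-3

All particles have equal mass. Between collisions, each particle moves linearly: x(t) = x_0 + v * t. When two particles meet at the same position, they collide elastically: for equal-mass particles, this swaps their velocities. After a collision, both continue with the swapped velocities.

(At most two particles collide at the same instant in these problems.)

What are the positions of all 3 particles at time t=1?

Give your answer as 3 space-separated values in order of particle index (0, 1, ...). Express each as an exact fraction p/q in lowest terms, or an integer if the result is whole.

Answer: 7 9 11

Derivation:
Collision at t=2/3: particles 1 and 2 swap velocities; positions: p0=17/3 p1=10 p2=10; velocities now: v0=4 v1=-3 v2=3
Advance to t=1 (no further collisions before then); velocities: v0=4 v1=-3 v2=3; positions = 7 9 11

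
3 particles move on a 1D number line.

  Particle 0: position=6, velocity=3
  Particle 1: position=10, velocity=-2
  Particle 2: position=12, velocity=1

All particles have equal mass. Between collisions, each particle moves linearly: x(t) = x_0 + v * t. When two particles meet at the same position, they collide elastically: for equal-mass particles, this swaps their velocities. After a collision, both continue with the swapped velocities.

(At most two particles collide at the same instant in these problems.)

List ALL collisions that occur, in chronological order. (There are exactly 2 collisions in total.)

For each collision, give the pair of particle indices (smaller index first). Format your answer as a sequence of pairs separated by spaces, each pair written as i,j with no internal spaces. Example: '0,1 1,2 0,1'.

Answer: 0,1 1,2

Derivation:
Collision at t=4/5: particles 0 and 1 swap velocities; positions: p0=42/5 p1=42/5 p2=64/5; velocities now: v0=-2 v1=3 v2=1
Collision at t=3: particles 1 and 2 swap velocities; positions: p0=4 p1=15 p2=15; velocities now: v0=-2 v1=1 v2=3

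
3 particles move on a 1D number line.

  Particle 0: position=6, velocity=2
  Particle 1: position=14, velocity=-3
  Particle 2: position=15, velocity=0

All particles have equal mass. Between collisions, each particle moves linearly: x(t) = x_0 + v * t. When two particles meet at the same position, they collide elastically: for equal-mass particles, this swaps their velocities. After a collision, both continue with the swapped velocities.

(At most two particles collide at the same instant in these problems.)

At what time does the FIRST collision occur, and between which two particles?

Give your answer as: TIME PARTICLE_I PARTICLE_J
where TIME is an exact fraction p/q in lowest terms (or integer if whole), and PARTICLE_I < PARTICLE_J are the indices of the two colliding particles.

Answer: 8/5 0 1

Derivation:
Pair (0,1): pos 6,14 vel 2,-3 -> gap=8, closing at 5/unit, collide at t=8/5
Pair (1,2): pos 14,15 vel -3,0 -> not approaching (rel speed -3 <= 0)
Earliest collision: t=8/5 between 0 and 1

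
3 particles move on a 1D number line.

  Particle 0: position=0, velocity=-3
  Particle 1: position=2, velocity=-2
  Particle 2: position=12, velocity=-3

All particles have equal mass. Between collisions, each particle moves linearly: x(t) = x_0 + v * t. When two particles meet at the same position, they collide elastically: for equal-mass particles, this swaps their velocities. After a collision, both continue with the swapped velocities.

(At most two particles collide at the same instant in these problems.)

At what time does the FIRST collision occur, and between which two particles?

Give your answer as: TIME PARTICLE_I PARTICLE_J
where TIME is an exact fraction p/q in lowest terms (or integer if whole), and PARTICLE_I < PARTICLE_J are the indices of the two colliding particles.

Pair (0,1): pos 0,2 vel -3,-2 -> not approaching (rel speed -1 <= 0)
Pair (1,2): pos 2,12 vel -2,-3 -> gap=10, closing at 1/unit, collide at t=10
Earliest collision: t=10 between 1 and 2

Answer: 10 1 2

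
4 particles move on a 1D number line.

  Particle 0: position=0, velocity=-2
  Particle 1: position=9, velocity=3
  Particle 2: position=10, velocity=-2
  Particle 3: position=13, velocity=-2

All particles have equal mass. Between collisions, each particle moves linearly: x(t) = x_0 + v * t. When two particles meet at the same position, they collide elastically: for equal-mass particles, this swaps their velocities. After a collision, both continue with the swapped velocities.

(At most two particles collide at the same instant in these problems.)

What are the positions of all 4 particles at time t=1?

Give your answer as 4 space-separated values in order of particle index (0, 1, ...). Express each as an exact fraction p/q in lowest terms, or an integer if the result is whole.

Answer: -2 8 11 12

Derivation:
Collision at t=1/5: particles 1 and 2 swap velocities; positions: p0=-2/5 p1=48/5 p2=48/5 p3=63/5; velocities now: v0=-2 v1=-2 v2=3 v3=-2
Collision at t=4/5: particles 2 and 3 swap velocities; positions: p0=-8/5 p1=42/5 p2=57/5 p3=57/5; velocities now: v0=-2 v1=-2 v2=-2 v3=3
Advance to t=1 (no further collisions before then); velocities: v0=-2 v1=-2 v2=-2 v3=3; positions = -2 8 11 12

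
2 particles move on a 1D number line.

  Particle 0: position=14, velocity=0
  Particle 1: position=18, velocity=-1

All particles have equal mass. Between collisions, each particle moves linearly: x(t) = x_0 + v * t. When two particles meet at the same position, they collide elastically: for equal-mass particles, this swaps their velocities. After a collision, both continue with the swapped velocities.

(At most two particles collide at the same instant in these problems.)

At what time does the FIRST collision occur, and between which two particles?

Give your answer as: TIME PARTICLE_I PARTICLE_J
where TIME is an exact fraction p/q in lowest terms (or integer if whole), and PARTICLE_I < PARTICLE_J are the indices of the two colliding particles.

Pair (0,1): pos 14,18 vel 0,-1 -> gap=4, closing at 1/unit, collide at t=4
Earliest collision: t=4 between 0 and 1

Answer: 4 0 1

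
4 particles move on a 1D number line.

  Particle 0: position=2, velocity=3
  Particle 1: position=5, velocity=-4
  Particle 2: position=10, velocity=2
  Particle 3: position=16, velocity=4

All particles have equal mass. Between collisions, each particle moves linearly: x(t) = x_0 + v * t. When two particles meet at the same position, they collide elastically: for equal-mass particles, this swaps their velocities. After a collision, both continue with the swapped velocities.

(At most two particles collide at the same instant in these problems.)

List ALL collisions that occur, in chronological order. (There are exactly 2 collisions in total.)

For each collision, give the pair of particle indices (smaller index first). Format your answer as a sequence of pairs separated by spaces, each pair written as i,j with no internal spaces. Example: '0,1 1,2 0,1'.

Collision at t=3/7: particles 0 and 1 swap velocities; positions: p0=23/7 p1=23/7 p2=76/7 p3=124/7; velocities now: v0=-4 v1=3 v2=2 v3=4
Collision at t=8: particles 1 and 2 swap velocities; positions: p0=-27 p1=26 p2=26 p3=48; velocities now: v0=-4 v1=2 v2=3 v3=4

Answer: 0,1 1,2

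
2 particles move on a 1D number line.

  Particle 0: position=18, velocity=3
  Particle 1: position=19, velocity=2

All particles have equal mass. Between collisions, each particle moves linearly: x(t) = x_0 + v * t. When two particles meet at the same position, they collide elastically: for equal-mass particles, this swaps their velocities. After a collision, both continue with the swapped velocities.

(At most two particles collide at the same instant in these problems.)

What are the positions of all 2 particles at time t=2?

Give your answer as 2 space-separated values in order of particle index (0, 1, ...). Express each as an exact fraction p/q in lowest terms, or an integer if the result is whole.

Collision at t=1: particles 0 and 1 swap velocities; positions: p0=21 p1=21; velocities now: v0=2 v1=3
Advance to t=2 (no further collisions before then); velocities: v0=2 v1=3; positions = 23 24

Answer: 23 24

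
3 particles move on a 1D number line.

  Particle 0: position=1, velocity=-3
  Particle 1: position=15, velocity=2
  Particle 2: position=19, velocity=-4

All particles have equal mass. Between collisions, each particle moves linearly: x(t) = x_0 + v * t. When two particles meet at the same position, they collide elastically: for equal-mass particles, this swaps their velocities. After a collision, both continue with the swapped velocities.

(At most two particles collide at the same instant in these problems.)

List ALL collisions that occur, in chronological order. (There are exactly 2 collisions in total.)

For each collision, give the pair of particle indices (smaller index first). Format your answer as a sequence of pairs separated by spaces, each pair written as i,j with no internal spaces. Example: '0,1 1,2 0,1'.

Collision at t=2/3: particles 1 and 2 swap velocities; positions: p0=-1 p1=49/3 p2=49/3; velocities now: v0=-3 v1=-4 v2=2
Collision at t=18: particles 0 and 1 swap velocities; positions: p0=-53 p1=-53 p2=51; velocities now: v0=-4 v1=-3 v2=2

Answer: 1,2 0,1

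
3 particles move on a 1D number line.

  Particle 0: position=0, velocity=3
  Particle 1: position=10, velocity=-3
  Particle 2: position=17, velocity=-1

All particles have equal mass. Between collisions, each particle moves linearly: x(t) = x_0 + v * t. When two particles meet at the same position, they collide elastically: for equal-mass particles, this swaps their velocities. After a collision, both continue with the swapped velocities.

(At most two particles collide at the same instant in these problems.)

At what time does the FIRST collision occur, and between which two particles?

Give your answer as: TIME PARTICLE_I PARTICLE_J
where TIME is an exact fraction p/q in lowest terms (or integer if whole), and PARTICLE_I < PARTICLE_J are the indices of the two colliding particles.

Pair (0,1): pos 0,10 vel 3,-3 -> gap=10, closing at 6/unit, collide at t=5/3
Pair (1,2): pos 10,17 vel -3,-1 -> not approaching (rel speed -2 <= 0)
Earliest collision: t=5/3 between 0 and 1

Answer: 5/3 0 1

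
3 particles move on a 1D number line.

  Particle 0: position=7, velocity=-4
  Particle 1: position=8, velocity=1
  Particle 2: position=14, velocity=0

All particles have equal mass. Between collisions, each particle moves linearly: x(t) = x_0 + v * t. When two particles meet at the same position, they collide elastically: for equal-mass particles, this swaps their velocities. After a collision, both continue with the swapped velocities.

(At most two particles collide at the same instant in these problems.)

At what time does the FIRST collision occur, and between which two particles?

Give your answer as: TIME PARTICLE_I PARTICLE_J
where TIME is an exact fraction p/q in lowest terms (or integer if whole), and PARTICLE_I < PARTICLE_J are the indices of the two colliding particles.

Pair (0,1): pos 7,8 vel -4,1 -> not approaching (rel speed -5 <= 0)
Pair (1,2): pos 8,14 vel 1,0 -> gap=6, closing at 1/unit, collide at t=6
Earliest collision: t=6 between 1 and 2

Answer: 6 1 2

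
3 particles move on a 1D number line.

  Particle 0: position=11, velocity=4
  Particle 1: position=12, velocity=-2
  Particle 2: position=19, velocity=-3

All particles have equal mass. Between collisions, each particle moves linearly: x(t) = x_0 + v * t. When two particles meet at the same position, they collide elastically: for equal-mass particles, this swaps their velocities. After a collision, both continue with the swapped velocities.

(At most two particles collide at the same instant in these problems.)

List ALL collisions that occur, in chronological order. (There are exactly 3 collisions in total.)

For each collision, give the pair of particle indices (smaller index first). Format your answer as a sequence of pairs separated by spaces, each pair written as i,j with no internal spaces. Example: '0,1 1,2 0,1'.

Collision at t=1/6: particles 0 and 1 swap velocities; positions: p0=35/3 p1=35/3 p2=37/2; velocities now: v0=-2 v1=4 v2=-3
Collision at t=8/7: particles 1 and 2 swap velocities; positions: p0=68/7 p1=109/7 p2=109/7; velocities now: v0=-2 v1=-3 v2=4
Collision at t=7: particles 0 and 1 swap velocities; positions: p0=-2 p1=-2 p2=39; velocities now: v0=-3 v1=-2 v2=4

Answer: 0,1 1,2 0,1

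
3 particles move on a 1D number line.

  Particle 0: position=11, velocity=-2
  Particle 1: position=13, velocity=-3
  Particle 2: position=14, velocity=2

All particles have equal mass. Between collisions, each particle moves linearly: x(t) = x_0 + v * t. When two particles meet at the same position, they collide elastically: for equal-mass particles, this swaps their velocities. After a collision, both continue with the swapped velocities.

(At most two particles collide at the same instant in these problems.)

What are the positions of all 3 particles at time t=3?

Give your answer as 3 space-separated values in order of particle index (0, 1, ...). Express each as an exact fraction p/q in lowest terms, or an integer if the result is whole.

Answer: 4 5 20

Derivation:
Collision at t=2: particles 0 and 1 swap velocities; positions: p0=7 p1=7 p2=18; velocities now: v0=-3 v1=-2 v2=2
Advance to t=3 (no further collisions before then); velocities: v0=-3 v1=-2 v2=2; positions = 4 5 20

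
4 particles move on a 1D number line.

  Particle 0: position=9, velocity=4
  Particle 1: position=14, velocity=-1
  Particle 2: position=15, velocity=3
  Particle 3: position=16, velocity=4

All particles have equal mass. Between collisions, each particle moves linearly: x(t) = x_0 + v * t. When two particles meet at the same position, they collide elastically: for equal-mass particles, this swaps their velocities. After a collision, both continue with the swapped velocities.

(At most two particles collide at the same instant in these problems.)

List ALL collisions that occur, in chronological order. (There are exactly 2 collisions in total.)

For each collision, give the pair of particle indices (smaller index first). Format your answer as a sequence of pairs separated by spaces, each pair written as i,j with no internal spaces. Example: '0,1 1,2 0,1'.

Collision at t=1: particles 0 and 1 swap velocities; positions: p0=13 p1=13 p2=18 p3=20; velocities now: v0=-1 v1=4 v2=3 v3=4
Collision at t=6: particles 1 and 2 swap velocities; positions: p0=8 p1=33 p2=33 p3=40; velocities now: v0=-1 v1=3 v2=4 v3=4

Answer: 0,1 1,2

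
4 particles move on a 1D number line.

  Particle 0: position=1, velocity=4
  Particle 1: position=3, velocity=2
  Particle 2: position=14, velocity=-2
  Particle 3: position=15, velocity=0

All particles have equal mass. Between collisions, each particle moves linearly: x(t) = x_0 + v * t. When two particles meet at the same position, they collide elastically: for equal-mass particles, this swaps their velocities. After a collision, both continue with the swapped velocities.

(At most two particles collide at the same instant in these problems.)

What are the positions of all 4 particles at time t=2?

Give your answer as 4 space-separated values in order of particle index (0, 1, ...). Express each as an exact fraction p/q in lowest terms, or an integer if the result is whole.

Collision at t=1: particles 0 and 1 swap velocities; positions: p0=5 p1=5 p2=12 p3=15; velocities now: v0=2 v1=4 v2=-2 v3=0
Advance to t=2 (no further collisions before then); velocities: v0=2 v1=4 v2=-2 v3=0; positions = 7 9 10 15

Answer: 7 9 10 15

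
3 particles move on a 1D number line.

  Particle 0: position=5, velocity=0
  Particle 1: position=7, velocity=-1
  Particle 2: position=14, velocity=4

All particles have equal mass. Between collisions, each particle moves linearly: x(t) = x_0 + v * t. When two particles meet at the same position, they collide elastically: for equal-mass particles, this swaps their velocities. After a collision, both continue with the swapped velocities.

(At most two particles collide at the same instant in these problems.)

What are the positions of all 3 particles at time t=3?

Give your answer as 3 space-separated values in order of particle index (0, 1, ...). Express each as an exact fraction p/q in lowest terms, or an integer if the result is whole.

Collision at t=2: particles 0 and 1 swap velocities; positions: p0=5 p1=5 p2=22; velocities now: v0=-1 v1=0 v2=4
Advance to t=3 (no further collisions before then); velocities: v0=-1 v1=0 v2=4; positions = 4 5 26

Answer: 4 5 26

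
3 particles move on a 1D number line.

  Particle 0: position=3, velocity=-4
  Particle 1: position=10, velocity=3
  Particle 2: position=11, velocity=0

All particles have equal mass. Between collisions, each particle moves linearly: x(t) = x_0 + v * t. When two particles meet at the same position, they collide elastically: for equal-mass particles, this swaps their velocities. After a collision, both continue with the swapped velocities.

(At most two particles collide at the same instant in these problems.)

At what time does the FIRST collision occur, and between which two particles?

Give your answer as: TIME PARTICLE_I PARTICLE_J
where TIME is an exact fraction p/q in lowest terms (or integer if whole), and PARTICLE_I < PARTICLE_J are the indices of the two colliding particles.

Pair (0,1): pos 3,10 vel -4,3 -> not approaching (rel speed -7 <= 0)
Pair (1,2): pos 10,11 vel 3,0 -> gap=1, closing at 3/unit, collide at t=1/3
Earliest collision: t=1/3 between 1 and 2

Answer: 1/3 1 2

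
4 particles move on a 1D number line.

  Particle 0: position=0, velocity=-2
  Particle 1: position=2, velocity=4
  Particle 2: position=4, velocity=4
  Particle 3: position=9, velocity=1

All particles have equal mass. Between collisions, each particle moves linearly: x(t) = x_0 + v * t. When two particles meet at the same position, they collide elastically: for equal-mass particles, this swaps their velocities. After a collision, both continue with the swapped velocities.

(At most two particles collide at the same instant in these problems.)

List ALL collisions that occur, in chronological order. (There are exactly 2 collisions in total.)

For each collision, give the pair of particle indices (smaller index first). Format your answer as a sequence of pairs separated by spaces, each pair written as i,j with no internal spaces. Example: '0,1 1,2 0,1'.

Collision at t=5/3: particles 2 and 3 swap velocities; positions: p0=-10/3 p1=26/3 p2=32/3 p3=32/3; velocities now: v0=-2 v1=4 v2=1 v3=4
Collision at t=7/3: particles 1 and 2 swap velocities; positions: p0=-14/3 p1=34/3 p2=34/3 p3=40/3; velocities now: v0=-2 v1=1 v2=4 v3=4

Answer: 2,3 1,2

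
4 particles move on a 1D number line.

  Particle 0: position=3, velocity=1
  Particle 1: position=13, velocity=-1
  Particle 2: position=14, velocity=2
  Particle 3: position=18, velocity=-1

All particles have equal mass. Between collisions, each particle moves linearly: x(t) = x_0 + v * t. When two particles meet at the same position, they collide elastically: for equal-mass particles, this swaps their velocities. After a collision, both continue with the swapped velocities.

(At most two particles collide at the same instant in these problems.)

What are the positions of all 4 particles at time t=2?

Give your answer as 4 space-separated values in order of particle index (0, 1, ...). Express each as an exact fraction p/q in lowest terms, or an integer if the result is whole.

Collision at t=4/3: particles 2 and 3 swap velocities; positions: p0=13/3 p1=35/3 p2=50/3 p3=50/3; velocities now: v0=1 v1=-1 v2=-1 v3=2
Advance to t=2 (no further collisions before then); velocities: v0=1 v1=-1 v2=-1 v3=2; positions = 5 11 16 18

Answer: 5 11 16 18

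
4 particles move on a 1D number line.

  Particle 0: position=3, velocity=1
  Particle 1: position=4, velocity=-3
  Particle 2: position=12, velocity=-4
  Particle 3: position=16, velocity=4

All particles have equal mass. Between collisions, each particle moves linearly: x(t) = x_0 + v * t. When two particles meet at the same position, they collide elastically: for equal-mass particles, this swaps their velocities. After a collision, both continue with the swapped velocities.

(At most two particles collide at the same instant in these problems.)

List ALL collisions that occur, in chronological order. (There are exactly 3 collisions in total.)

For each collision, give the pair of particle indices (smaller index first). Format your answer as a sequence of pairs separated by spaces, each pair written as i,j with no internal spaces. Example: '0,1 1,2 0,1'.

Collision at t=1/4: particles 0 and 1 swap velocities; positions: p0=13/4 p1=13/4 p2=11 p3=17; velocities now: v0=-3 v1=1 v2=-4 v3=4
Collision at t=9/5: particles 1 and 2 swap velocities; positions: p0=-7/5 p1=24/5 p2=24/5 p3=116/5; velocities now: v0=-3 v1=-4 v2=1 v3=4
Collision at t=8: particles 0 and 1 swap velocities; positions: p0=-20 p1=-20 p2=11 p3=48; velocities now: v0=-4 v1=-3 v2=1 v3=4

Answer: 0,1 1,2 0,1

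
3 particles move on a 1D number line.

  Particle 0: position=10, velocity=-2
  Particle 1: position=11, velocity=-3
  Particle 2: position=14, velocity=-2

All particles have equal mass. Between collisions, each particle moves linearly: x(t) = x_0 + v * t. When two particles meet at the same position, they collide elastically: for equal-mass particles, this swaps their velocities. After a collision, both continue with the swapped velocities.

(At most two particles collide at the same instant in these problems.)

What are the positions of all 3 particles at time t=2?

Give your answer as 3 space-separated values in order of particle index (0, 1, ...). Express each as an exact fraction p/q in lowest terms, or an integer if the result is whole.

Answer: 5 6 10

Derivation:
Collision at t=1: particles 0 and 1 swap velocities; positions: p0=8 p1=8 p2=12; velocities now: v0=-3 v1=-2 v2=-2
Advance to t=2 (no further collisions before then); velocities: v0=-3 v1=-2 v2=-2; positions = 5 6 10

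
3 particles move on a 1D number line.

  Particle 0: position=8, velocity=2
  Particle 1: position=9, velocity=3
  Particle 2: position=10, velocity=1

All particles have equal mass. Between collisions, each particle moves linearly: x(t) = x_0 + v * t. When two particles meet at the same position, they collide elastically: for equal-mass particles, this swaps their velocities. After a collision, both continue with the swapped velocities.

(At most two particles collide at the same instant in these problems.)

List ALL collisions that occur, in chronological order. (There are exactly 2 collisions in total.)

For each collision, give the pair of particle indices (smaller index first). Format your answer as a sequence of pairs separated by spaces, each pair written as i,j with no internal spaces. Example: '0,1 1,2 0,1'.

Answer: 1,2 0,1

Derivation:
Collision at t=1/2: particles 1 and 2 swap velocities; positions: p0=9 p1=21/2 p2=21/2; velocities now: v0=2 v1=1 v2=3
Collision at t=2: particles 0 and 1 swap velocities; positions: p0=12 p1=12 p2=15; velocities now: v0=1 v1=2 v2=3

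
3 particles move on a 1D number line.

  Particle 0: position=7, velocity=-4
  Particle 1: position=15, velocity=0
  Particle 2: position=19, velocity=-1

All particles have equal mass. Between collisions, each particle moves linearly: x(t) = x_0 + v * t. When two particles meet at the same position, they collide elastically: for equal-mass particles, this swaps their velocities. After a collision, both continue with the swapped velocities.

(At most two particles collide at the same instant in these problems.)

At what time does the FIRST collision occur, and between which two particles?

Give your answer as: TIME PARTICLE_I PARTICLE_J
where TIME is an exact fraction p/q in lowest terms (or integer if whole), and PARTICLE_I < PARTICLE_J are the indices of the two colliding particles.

Answer: 4 1 2

Derivation:
Pair (0,1): pos 7,15 vel -4,0 -> not approaching (rel speed -4 <= 0)
Pair (1,2): pos 15,19 vel 0,-1 -> gap=4, closing at 1/unit, collide at t=4
Earliest collision: t=4 between 1 and 2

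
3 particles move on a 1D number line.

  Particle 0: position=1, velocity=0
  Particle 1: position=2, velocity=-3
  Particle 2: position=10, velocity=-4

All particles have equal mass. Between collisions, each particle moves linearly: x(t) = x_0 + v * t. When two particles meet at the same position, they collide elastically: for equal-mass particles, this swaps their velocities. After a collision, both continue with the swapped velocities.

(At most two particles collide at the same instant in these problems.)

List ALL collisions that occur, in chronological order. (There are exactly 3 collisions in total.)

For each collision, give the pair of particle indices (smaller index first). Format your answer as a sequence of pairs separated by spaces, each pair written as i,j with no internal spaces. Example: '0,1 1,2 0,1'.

Answer: 0,1 1,2 0,1

Derivation:
Collision at t=1/3: particles 0 and 1 swap velocities; positions: p0=1 p1=1 p2=26/3; velocities now: v0=-3 v1=0 v2=-4
Collision at t=9/4: particles 1 and 2 swap velocities; positions: p0=-19/4 p1=1 p2=1; velocities now: v0=-3 v1=-4 v2=0
Collision at t=8: particles 0 and 1 swap velocities; positions: p0=-22 p1=-22 p2=1; velocities now: v0=-4 v1=-3 v2=0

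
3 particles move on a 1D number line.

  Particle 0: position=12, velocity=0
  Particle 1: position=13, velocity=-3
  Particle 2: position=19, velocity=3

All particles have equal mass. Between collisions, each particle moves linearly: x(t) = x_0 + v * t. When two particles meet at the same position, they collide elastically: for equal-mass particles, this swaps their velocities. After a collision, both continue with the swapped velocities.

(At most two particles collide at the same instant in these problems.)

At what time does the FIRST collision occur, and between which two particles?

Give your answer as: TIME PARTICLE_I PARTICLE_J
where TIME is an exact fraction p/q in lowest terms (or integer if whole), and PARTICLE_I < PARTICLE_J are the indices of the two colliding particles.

Pair (0,1): pos 12,13 vel 0,-3 -> gap=1, closing at 3/unit, collide at t=1/3
Pair (1,2): pos 13,19 vel -3,3 -> not approaching (rel speed -6 <= 0)
Earliest collision: t=1/3 between 0 and 1

Answer: 1/3 0 1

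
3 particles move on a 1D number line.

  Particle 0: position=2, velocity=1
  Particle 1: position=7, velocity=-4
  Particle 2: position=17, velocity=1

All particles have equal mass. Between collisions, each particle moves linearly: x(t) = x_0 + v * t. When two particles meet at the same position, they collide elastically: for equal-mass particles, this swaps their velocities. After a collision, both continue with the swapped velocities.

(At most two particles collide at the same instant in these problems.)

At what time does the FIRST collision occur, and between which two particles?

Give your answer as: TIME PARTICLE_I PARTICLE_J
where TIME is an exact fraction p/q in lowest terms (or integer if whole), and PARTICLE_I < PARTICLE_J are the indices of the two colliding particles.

Answer: 1 0 1

Derivation:
Pair (0,1): pos 2,7 vel 1,-4 -> gap=5, closing at 5/unit, collide at t=1
Pair (1,2): pos 7,17 vel -4,1 -> not approaching (rel speed -5 <= 0)
Earliest collision: t=1 between 0 and 1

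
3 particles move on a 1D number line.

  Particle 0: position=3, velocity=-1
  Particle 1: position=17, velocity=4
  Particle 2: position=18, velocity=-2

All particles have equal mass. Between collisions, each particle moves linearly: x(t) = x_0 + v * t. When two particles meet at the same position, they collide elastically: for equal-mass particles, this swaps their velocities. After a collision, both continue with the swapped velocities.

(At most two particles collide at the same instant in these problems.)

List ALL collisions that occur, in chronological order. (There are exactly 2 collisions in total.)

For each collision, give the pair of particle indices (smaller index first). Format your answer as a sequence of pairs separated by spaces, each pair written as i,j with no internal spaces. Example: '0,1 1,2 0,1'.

Collision at t=1/6: particles 1 and 2 swap velocities; positions: p0=17/6 p1=53/3 p2=53/3; velocities now: v0=-1 v1=-2 v2=4
Collision at t=15: particles 0 and 1 swap velocities; positions: p0=-12 p1=-12 p2=77; velocities now: v0=-2 v1=-1 v2=4

Answer: 1,2 0,1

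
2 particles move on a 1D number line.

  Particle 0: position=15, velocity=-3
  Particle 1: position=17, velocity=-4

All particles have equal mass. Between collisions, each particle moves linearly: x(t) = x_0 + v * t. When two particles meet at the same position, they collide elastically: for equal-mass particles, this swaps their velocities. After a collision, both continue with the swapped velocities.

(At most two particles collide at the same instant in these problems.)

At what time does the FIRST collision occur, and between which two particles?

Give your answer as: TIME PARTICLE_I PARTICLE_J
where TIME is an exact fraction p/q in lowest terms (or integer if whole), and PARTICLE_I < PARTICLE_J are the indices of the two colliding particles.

Answer: 2 0 1

Derivation:
Pair (0,1): pos 15,17 vel -3,-4 -> gap=2, closing at 1/unit, collide at t=2
Earliest collision: t=2 between 0 and 1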